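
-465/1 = -465 = -465.00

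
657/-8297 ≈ -0.0792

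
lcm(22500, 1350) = 67500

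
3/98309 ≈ 0.0000305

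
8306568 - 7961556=345012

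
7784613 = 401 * 19413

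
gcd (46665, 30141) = 153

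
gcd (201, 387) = 3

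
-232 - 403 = -635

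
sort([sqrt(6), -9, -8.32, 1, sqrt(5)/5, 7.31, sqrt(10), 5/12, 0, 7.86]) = [-9, -8.32, 0, 5/12, sqrt(5)/5, 1, sqrt(6), sqrt(10), 7.31, 7.86]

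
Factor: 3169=3169^1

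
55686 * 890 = 49560540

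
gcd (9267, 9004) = 1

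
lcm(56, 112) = 112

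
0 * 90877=0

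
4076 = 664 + 3412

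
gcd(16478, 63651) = 7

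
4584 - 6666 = -2082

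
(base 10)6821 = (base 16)1aa5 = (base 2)1101010100101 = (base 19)ih0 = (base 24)bk5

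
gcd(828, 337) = 1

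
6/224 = 3/112≈0.0268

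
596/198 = 3 + 1/99 ≈ 3.01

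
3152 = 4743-1591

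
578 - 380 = 198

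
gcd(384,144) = 48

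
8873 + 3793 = 12666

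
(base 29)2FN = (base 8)4134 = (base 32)22S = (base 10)2140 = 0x85C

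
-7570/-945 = 8+2/189 ≈ 8.01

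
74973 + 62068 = 137041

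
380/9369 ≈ 0.0406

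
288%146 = 142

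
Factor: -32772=-1 * 2^2 * 3^1 * 2731^1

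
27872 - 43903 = -16031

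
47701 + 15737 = 63438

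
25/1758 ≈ 0.0142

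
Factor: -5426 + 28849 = 59^1*397^1 = 23423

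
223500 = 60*3725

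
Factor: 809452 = 2^2*7^1*28909^1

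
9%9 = 0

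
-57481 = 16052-73533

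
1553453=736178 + 817275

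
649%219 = 211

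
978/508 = 489/254 ≈ 1.93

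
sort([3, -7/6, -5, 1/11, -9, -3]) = [-9, -5, -3, -7/6, 1/11, 3]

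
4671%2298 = 75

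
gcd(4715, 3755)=5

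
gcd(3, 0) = 3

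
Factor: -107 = -1*107^1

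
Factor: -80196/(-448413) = 2^2*7^(-1)*41^1*131^(-1) = 164/917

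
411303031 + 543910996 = 955214027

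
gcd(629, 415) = 1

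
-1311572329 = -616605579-694966750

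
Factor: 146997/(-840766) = -1*2^(-1)*3^2*16333^1*420383^(-1)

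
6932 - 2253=4679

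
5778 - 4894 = 884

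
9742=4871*2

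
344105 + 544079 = 888184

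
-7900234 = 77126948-85027182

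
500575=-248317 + 748892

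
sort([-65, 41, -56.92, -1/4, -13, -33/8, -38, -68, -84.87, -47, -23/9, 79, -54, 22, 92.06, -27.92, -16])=[-84.87, -68, -65, -56.92, -54, -47, -38, -27.92, -16, -13, -33/8, -23/9, -1/4, 22, 41, 79, 92.06]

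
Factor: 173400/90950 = 2^2*3^1*17^1*107^(-1) = 204/107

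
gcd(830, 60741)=1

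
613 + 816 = 1429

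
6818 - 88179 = -81361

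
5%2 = 1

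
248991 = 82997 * 3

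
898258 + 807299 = 1705557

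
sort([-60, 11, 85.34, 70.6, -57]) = [-60, -57, 11, 70.6, 85.34]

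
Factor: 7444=2^2*1861^1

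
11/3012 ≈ 0.00365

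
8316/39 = 2772/13 ≈ 213.23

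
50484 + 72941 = 123425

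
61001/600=101 + 401/600 ≈ 101.67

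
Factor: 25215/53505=3^ (-1) * 29^ (-1) * 41^1=41/87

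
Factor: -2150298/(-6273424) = 2^(-3) * 3^2 * 37^(-1) * 67^1 * 1783^1 * 10597^(-1) = 1075149/3136712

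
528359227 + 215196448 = 743555675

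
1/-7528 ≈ -0.000133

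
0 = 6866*0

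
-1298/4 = -324 - 1/2 = -324.50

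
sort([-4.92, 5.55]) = [-4.92, 5.55]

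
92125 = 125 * 737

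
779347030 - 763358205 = 15988825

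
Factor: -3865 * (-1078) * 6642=2^2 * 3^4 * 5^1 * 7^2 * 11^1 * 41^1 * 773^1=27673693740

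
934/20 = 467/10 = 46.70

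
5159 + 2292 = 7451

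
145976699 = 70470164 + 75506535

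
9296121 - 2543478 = 6752643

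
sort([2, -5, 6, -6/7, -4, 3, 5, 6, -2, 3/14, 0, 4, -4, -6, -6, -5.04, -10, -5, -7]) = [-10, -7, -6, -6, -5.04, -5, -5, -4, -4, -2, -6/7, 0, 3/14, 2, 3, 4, 5, 6, 6]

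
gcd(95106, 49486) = 2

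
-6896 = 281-7177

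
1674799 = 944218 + 730581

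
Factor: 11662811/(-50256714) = -1*2^(-1)*3^(-1)*311^1*1459^(-1)*5741^(-1)*37501^1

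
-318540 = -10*31854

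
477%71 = 51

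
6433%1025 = 283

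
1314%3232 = 1314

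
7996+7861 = 15857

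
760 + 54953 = 55713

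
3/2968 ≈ 0.00101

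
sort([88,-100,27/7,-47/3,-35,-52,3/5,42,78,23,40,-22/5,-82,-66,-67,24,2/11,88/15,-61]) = [-100,-82,-67,-66,-61,-52,-35,-47/3,-22/5,2/11,3/5,27/7,88/15,23,24,40,42,78,88]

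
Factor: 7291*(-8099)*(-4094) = 2^1*7^1*13^1*23^2*89^2*317^1 = 241749918046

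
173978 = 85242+88736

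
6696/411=16 + 40/137 ≈ 16.29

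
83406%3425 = 1206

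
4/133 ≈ 0.0301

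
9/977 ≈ 0.00921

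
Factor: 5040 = 2^4*3^2*5^1*7^1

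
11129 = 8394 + 2735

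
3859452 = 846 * 4562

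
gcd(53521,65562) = 1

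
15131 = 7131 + 8000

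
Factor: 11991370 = 2^1 * 5^1 * 1199137^1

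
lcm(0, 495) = 0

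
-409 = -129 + -280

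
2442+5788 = 8230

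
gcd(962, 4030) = 26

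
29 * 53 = 1537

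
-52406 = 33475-85881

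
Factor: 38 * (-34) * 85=-1 * 2^2 * 5^1 * 17^2 * 19^1=-109820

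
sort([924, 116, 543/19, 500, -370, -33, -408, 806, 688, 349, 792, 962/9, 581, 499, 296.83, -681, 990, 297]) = [-681, -408, -370, -33, 543/19, 962/9, 116, 296.83, 297, 349, 499, 500, 581, 688, 792, 806, 924, 990]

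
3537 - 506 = 3031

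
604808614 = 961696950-356888336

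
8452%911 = 253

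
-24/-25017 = 8/8339 ≈ 0.000959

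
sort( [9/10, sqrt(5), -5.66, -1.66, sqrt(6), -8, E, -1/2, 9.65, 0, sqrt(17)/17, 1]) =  [-8, -5.66, -1.66, -1/2, 0, sqrt(17)/17, 9/10, 1, sqrt(5), sqrt(6), E, 9.65]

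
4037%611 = 371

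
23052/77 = 299 + 29/77 ≈ 299.38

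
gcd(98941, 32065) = 1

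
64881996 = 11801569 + 53080427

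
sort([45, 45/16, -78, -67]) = [-78, -67, 45/16, 45]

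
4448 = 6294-1846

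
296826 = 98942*3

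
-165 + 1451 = 1286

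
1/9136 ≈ 0.000109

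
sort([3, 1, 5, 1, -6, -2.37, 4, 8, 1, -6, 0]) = [-6, -6, -2.37, 0, 1, 1, 1, 3, 4, 5, 8]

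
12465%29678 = 12465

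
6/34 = 3/17 ≈ 0.176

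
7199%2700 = 1799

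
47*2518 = 118346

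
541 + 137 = 678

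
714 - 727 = -13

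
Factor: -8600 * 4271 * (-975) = 2^3 * 3^1 * 5^4 * 13^1 * 43^1 * 4271^1 = 35812335000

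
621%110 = 71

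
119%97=22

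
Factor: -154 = -1*2^1*7^1*11^1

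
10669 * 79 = 842851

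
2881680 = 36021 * 80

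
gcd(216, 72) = 72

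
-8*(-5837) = 46696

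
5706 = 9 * 634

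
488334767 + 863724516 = 1352059283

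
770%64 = 2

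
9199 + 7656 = 16855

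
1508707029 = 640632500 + 868074529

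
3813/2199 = 1271/733 ≈ 1.73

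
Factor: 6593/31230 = 2^(-1)*3^(-2)*5^(-1)*19^1 = 19/90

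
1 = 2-1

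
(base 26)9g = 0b11111010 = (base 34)7c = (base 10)250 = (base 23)ak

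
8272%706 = 506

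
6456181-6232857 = 223324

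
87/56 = 1 + 31/56 ≈ 1.55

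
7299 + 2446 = 9745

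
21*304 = 6384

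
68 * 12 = 816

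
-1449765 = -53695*27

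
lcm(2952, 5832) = 239112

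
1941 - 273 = 1668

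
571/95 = 6 + 1/95≈6.01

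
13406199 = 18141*739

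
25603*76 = 1945828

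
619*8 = 4952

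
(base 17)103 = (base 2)100100100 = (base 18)g4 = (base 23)cg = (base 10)292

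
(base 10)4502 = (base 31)4l7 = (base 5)121002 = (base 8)10626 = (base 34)3ue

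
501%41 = 9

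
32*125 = 4000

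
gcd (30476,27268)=1604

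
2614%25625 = 2614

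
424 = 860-436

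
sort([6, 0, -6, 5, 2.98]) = [-6, 0, 2.98, 5, 6]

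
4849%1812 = 1225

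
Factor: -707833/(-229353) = 3^(-1)*7^1*89^(-1)*859^(-1)*101119^1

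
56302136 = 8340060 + 47962076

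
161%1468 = 161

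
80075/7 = 11439+2/7 ≈ 11439.29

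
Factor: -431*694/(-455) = 2^1*5^(-1)*7^(-1)*13^(-1)*347^1*431^1 = 299114/455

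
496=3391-2895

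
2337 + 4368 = 6705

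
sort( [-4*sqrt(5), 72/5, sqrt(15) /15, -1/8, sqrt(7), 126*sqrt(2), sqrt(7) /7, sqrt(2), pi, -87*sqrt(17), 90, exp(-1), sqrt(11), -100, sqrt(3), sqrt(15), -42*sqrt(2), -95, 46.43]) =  [-87*sqrt(17), -100, -95, -42*sqrt(2), -4*sqrt(5), -1/8, sqrt(15) /15, exp(-1), sqrt(7) /7, sqrt(2), sqrt(3), sqrt(7), pi, sqrt(11), sqrt(15), 72/5, 46.43, 90, 126*sqrt(2)]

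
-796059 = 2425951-3222010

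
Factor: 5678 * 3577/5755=2^1 * 5^(-1) * 7^2 * 17^1 * 73^1 * 167^1 * 1151^(-1)=20310206/5755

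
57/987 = 19/329 ≈ 0.0578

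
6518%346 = 290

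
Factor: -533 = -1*13^1*41^1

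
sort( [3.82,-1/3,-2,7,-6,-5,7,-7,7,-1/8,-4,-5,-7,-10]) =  [-10,-7,-7,-6,-5,-5,-4,-2,-1/3,-1/8,3.82,7,7,7]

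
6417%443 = 215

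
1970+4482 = 6452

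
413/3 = 137 + 2/3 ≈ 137.67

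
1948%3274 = 1948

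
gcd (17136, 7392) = 336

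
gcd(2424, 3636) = 1212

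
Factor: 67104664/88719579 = 2^3*3^(-2)*11^2*13^(-1)*23^(-1)*181^1*383^1*32969^(-1) 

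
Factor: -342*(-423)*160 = 2^6*3^4*5^1*19^1*47^1 = 23146560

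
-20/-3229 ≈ 0.00619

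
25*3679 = 91975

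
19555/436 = 44 + 371/436≈44.85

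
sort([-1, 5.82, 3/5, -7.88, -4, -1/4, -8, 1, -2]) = [-8, -7.88, -4, -2, -1, -1/4, 3/5, 1, 5.82]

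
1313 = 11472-10159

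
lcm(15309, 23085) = 1454355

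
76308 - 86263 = -9955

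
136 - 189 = -53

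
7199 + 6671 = 13870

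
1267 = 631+636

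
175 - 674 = -499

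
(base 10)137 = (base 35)3w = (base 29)4l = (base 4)2021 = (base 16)89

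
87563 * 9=788067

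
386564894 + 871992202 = 1258557096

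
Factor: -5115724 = -1 * 2^2 * 79^1 * 16189^1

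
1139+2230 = 3369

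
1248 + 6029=7277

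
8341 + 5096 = 13437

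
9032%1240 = 352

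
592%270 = 52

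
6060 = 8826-2766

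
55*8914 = 490270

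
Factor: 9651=3^1*3217^1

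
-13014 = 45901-58915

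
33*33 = 1089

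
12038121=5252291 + 6785830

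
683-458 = 225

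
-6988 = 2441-9429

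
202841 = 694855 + -492014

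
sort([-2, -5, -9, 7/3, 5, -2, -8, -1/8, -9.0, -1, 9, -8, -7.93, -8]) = [-9, -9.0, -8, -8, -8, -7.93, -5, -2, -2, -1, -1/8, 7/3, 5, 9]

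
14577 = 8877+5700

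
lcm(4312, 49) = 4312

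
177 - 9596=-9419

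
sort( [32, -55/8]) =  [-55/8, 32]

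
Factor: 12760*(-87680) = -1*2^10*5^2*11^1*29^1*137^1 = -1118796800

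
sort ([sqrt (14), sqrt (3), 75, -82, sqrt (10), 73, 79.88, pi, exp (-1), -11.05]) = [-82, -11.05, exp (-1), sqrt (3), pi, sqrt (10), sqrt (14), 73, 75, 79.88]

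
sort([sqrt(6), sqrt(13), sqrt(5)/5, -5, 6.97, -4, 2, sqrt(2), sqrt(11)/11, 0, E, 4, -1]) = [-5, -4, -1, 0, sqrt(11)/11, sqrt(5)/5, sqrt(2), 2, sqrt(6), E, sqrt(13), 4, 6.97]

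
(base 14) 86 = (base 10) 118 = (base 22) 58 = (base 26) 4e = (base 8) 166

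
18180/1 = 18180 = 18180.00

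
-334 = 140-474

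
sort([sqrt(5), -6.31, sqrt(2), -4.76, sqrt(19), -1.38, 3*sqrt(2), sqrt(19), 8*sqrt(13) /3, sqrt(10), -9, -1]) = [-9, -6.31, -4.76, -1.38, -1, sqrt(2), sqrt(5), sqrt(10), 3*sqrt(2), sqrt(19), sqrt(19), 8*sqrt(13) /3]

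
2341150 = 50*46823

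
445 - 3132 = -2687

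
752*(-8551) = -6430352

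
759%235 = 54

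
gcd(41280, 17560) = 40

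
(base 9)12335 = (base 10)8294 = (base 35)6qy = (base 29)9p0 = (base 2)10000001100110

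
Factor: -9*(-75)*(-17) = -1*3^3*5^2*17^1 = -11475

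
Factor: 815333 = 815333^1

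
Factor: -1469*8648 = -1*2^3*13^1*23^1*47^1*113^1 = -12703912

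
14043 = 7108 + 6935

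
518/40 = 259/20 = 12.95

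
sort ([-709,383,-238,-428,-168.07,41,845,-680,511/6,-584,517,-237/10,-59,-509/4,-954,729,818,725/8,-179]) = [-954,-709,-680,-584,-428,-238,-179,-168.07,-509/4,-59,-237/10,41,511/6,725/8,383,517,729,818,845]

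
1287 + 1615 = 2902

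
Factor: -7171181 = -1 * 7171181^1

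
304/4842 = 152/2421 ≈ 0.0628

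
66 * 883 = 58278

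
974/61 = 15 + 59/61 ≈ 15.97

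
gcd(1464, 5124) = 732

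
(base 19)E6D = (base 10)5181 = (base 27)72O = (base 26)7H7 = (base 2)1010000111101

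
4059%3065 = 994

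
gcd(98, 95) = 1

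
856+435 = 1291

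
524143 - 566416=-42273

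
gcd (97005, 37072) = 1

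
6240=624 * 10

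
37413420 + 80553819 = 117967239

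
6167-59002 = -52835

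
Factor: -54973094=-1*2^1*11^1*1553^1*1609^1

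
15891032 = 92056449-76165417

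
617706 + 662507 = 1280213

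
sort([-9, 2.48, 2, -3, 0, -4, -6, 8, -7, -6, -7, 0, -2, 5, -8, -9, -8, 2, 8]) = [-9, -9, -8, -8, -7, -7, -6, -6, -4, -3, -2, 0, 0, 2, 2, 2.48, 5, 8, 8]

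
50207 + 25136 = 75343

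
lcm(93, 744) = 744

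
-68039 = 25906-93945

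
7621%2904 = 1813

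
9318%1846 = 88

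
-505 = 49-554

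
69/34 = 2 + 1/34 ≈ 2.03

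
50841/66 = 16947/22 ≈ 770.32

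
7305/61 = 119 + 46/61 ≈ 119.75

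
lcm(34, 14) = 238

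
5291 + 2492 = 7783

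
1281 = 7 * 183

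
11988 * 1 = 11988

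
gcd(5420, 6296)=4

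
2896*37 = 107152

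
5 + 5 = 10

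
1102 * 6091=6712282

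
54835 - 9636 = 45199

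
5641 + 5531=11172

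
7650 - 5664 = 1986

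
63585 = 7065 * 9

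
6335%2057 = 164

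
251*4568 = 1146568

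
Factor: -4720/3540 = -1 * 2^2 * 3^(-1) = -4/3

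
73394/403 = 182 + 48/403 ≈ 182.12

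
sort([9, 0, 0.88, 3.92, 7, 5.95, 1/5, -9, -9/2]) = [-9, -9/2, 0, 1/5, 0.88, 3.92, 5.95, 7, 9]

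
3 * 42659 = 127977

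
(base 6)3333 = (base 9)1053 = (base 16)309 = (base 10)777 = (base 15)36c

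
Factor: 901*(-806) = -1*2^1*13^1*17^1*31^1*53^1 = -726206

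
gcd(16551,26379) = 27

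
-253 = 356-609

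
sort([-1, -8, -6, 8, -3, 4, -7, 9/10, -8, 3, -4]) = [-8, -8, -7, -6, -4, -3, -1, 9/10, 3, 4, 8]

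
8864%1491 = 1409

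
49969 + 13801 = 63770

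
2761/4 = 690+1/4 = 690.25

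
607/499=1 + 108/499 ≈ 1.22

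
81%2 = 1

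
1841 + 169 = 2010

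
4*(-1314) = -5256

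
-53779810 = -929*57890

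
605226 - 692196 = -86970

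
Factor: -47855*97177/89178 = -1*2^(-1)*3^(-1)*5^1*17^1*89^(-1)*167^(-1)*563^1*97177^1 = -4650405335/89178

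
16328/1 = 16328 = 16328.00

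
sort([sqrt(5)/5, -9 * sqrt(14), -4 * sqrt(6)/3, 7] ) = [-9 * sqrt(14), -4 * sqrt(6)/3, sqrt(5)/5, 7] 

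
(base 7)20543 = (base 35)453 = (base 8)11726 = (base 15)1788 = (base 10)5078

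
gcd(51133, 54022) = 1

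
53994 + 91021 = 145015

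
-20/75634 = -10/37817 ≈ -0.000264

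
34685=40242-5557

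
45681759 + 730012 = 46411771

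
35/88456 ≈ 0.000396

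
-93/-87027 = 31/29009 ≈ 0.00107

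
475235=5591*85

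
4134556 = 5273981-1139425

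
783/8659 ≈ 0.0904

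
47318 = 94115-46797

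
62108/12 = 5175 + 2/3 ≈ 5175.67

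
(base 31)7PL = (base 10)7523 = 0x1D63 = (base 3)101022122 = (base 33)6TW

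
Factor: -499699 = -1*29^1*17231^1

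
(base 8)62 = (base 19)2c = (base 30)1k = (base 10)50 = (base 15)35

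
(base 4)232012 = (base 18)91g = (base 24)52m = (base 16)b86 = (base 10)2950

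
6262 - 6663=-401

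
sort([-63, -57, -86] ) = [-86, -63, -57] 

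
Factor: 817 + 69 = 2^1*443^1 = 886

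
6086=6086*1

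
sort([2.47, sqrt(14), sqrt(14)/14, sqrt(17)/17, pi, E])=[sqrt(17)/17, sqrt(14)/14, 2.47, E, pi, sqrt(14)]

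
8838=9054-216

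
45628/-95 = -480 - 28/95 ≈ -480.29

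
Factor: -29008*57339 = -1*2^4*3^2*7^2*23^1*37^1*277^1 = -1663289712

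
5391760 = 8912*605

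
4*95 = 380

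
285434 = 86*3319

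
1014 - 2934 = -1920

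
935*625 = 584375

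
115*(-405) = -46575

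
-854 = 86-940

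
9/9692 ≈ 0.000929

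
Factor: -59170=-1*2^1*5^1*61^1*97^1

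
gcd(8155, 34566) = 7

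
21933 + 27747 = 49680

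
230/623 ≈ 0.369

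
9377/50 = 187+27/50 = 187.54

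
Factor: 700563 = 3^1 * 293^1 * 797^1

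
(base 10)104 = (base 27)3n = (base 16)68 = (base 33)35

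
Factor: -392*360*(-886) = 2^7*3^2*5^1*7^2*443^1 = 125032320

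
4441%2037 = 367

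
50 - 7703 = -7653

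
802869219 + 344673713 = 1147542932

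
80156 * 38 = 3045928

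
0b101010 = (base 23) 1j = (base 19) 24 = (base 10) 42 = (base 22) 1k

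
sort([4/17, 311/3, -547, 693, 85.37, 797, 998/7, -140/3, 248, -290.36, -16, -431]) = [-547, -431, -290.36, -140/3, -16, 4/17, 85.37, 311/3, 998/7, 248, 693, 797]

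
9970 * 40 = 398800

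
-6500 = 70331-76831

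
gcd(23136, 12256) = 32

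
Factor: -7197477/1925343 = -1*3^ (-2)*17^1*61^ (-1)*167^ (-1)*20161^1 = -342737/91683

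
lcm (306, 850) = 7650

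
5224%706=282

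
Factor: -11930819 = -1*613^1*19463^1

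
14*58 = 812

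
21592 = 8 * 2699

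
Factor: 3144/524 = 2^1*3^1 = 6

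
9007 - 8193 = 814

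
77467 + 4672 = 82139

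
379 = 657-278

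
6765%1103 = 147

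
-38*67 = -2546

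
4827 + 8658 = 13485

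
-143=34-177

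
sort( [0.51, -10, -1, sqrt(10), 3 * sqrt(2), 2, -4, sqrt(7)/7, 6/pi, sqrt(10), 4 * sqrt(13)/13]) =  [-10, -4, -1, sqrt(7)/7, 0.51, 4 * sqrt(13)/13, 6/pi, 2, sqrt(10), sqrt(10), 3 * sqrt(2)]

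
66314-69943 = -3629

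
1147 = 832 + 315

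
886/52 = 443/26 ≈ 17.04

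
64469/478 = 134 + 417/478≈134.87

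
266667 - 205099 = 61568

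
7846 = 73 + 7773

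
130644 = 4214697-4084053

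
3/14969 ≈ 0.000200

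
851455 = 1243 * 685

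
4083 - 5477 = -1394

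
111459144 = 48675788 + 62783356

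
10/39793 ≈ 0.000251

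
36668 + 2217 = 38885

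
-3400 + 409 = -2991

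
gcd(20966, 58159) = 1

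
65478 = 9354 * 7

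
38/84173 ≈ 0.000451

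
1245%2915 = 1245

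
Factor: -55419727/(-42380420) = 2^(-2)*5^(-1)*11^1*281^(-1)*7541^(-1)*5038157^1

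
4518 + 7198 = 11716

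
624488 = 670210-45722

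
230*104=23920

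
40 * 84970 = 3398800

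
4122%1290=252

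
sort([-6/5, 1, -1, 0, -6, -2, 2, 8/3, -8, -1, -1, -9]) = [-9, -8, -6, -2, -6/5, -1, -1, -1, 0, 1, 2, 8/3]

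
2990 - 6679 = -3689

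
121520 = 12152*10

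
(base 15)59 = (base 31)2m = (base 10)84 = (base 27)33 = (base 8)124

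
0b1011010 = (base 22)42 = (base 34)2m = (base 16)5a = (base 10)90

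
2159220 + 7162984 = 9322204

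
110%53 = 4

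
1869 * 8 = 14952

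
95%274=95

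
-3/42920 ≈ -0.0000699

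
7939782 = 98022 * 81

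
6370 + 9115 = 15485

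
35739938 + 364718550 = 400458488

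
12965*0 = 0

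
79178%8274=4712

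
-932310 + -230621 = -1162931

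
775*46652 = 36155300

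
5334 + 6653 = 11987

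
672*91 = 61152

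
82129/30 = 2737 + 19/30≈2737.63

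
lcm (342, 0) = 0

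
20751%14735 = 6016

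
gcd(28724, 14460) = 4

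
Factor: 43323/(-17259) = -1*7^1*11^(-1)*523^(-1)*2063^1 = -14441/5753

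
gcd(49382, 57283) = 1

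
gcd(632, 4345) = 79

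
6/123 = 2/41 ≈ 0.0488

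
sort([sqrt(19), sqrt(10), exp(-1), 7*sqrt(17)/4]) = [exp(-1), sqrt(10), sqrt(19), 7*sqrt(17)/4]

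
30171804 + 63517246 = 93689050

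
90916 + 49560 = 140476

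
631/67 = 9 + 28/67 ≈ 9.42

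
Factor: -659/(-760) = 2^(-3)*5^(-1)*19^(-1)*659^1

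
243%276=243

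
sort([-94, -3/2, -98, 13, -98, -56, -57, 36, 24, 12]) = [-98, -98, -94, -57, -56, -3/2, 12, 13, 24, 36]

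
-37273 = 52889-90162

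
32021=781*41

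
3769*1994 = 7515386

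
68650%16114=4194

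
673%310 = 53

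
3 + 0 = 3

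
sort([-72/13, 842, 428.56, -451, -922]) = [-922, -451, -72/13, 428.56, 842]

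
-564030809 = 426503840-990534649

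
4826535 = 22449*215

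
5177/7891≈0.656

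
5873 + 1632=7505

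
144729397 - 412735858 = -268006461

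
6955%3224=507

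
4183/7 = 597 + 4/7 ≈ 597.57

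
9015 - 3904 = 5111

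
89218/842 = 105 + 404/421 ≈ 105.96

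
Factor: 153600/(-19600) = -1*2^7*3^1*7^(-2) = -384/49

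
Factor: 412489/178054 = 2^(-1) * 7^1 * 11^2 * 127^(-1) * 487^1 * 701^(-1)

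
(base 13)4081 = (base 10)8893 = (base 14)3353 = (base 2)10001010111101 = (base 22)i85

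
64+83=147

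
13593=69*197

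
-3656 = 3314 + -6970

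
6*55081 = 330486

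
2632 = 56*47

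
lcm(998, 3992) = 3992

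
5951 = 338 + 5613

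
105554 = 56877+48677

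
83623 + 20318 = 103941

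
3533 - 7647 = -4114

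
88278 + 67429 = 155707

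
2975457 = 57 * 52201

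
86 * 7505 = 645430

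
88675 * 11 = 975425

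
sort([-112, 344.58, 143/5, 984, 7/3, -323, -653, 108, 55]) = [-653, -323, -112, 7/3, 143/5, 55, 108, 344.58, 984]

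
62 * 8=496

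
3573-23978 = -20405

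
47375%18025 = 11325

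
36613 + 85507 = 122120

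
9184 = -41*(-224)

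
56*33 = 1848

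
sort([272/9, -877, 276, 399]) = [-877, 272/9, 276, 399]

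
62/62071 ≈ 0.000999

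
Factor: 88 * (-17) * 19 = -1 * 2^3 * 11^1 * 17^1 * 19^1 = -28424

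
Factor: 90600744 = 2^3 * 3^1 * 13^1 * 53^1 * 5479^1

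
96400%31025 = 3325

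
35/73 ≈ 0.479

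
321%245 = 76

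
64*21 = 1344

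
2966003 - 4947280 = -1981277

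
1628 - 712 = 916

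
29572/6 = 4928 + 2/3 ≈ 4928.67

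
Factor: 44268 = 2^2*3^1*7^1*17^1*31^1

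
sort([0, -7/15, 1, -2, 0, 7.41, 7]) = [-2, -7/15, 0, 0, 1, 7, 7.41]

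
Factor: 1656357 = 3^1*229^1*2411^1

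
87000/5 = 17400 = 17400.00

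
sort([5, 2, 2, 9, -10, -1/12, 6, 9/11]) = [-10, -1/12, 9/11, 2, 2, 5, 6, 9]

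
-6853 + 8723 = 1870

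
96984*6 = 581904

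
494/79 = 6 + 20/79 ≈ 6.25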